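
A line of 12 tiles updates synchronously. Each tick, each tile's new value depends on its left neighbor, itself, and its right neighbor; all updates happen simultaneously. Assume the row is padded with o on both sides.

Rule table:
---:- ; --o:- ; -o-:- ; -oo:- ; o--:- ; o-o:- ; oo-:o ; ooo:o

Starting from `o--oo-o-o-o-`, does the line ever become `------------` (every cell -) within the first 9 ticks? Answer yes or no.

no

o---o-------
o-----------
o-----------  (fixed point — unchanged through tick 9)
tick 9 is o-----------, still not uniform -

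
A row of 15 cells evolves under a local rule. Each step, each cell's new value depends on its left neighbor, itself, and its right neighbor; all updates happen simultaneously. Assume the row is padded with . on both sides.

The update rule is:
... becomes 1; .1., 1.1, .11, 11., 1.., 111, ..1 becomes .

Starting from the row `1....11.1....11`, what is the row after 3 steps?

..11......11...

..11......11...
1....1111....11
..11......11...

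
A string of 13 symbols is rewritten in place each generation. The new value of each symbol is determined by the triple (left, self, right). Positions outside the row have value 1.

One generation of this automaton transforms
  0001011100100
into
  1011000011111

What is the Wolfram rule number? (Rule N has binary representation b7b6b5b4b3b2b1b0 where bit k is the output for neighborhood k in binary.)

22

position 6: 111 → 0  (bit 7 = 0)
position 7: 110 → 0  (bit 6 = 0)
position 4: 101 → 0  (bit 5 = 0)
position 0: 100 → 1  (bit 4 = 1)
position 5: 011 → 0  (bit 3 = 0)
position 3: 010 → 1  (bit 2 = 1)
position 2: 001 → 1  (bit 1 = 1)
position 1: 000 → 0  (bit 0 = 0)
bits b7..b0 = 00010110 = 22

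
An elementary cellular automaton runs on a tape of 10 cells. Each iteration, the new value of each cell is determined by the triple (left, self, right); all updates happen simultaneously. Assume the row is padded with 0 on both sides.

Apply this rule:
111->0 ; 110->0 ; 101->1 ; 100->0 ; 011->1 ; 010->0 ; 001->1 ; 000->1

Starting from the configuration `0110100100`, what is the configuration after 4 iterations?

1101001001
1010010010
0100100100
1001001001

1001001001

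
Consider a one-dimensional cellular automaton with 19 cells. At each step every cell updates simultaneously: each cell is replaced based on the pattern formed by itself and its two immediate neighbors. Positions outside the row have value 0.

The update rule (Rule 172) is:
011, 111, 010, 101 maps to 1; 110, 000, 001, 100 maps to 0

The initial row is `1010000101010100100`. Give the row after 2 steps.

1110000111111100100
1100000111111000100

1100000111111000100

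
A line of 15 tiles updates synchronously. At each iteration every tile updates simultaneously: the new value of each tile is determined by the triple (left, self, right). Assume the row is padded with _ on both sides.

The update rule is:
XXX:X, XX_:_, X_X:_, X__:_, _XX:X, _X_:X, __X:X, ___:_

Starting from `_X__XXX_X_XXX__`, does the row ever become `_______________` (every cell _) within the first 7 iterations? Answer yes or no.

no

iteration 1: XX_XXX__X_XX___
iteration 2: X__XX__XX_X____
iteration 3: X_XX__XX__X____
iteration 4: X_X__XX__XX____
iteration 5: X_X_XX__XX_____
iteration 6: X_X_X__XX______
iteration 7: X_X_X_XX_______
iteration 7 is X_X_X_XX_______, still not uniform _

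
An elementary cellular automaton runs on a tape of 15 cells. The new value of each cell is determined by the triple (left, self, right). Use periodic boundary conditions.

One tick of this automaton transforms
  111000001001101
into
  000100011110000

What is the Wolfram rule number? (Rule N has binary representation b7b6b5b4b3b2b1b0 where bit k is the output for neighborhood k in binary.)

position 0: 111 → 0  (bit 7 = 0)
position 2: 110 → 0  (bit 6 = 0)
position 13: 101 → 0  (bit 5 = 0)
position 3: 100 → 1  (bit 4 = 1)
position 11: 011 → 0  (bit 3 = 0)
position 8: 010 → 1  (bit 2 = 1)
position 7: 001 → 1  (bit 1 = 1)
position 4: 000 → 0  (bit 0 = 0)
bits b7..b0 = 00010110 = 22

22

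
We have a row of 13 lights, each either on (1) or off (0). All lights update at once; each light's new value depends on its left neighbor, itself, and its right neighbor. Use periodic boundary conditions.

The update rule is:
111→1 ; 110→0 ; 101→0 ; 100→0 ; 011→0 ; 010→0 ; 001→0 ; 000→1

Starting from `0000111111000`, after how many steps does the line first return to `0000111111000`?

step 1: 1110011110011
step 2: 1100001100001
step 3: 1001100001100
step 4: 0000001100000
step 5: 1111100001111
step 6: 1111001100111
step 7: 1110000000011
step 8: 1100111111001
step 9: 1000011110000
step 10: 0011001100110
step 11: 1000000000000
step 12: 0011111111110
step 13: 1001111111100
step 14: 0000111111000

14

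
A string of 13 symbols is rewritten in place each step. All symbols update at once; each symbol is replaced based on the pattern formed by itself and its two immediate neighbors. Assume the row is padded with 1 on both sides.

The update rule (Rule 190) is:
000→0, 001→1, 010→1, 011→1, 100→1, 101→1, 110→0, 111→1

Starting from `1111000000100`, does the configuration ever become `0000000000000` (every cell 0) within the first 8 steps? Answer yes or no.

step 1: 1110100001111
step 2: 1101110011111
step 3: 1011101111111
step 4: 0111011111111
step 5: 1110111111111
step 6: 1101111111111
step 7: 1011111111111
step 8: 0111111111111
step 8 is 0111111111111, still not uniform 0

no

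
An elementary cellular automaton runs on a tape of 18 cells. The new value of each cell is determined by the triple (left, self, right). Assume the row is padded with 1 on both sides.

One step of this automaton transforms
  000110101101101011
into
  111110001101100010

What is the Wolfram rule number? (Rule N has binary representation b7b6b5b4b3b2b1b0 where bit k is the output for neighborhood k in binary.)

position 17: 111 → 0  (bit 7 = 0)
position 4: 110 → 1  (bit 6 = 1)
position 5: 101 → 0  (bit 5 = 0)
position 0: 100 → 1  (bit 4 = 1)
position 3: 011 → 1  (bit 3 = 1)
position 6: 010 → 0  (bit 2 = 0)
position 2: 001 → 1  (bit 1 = 1)
position 1: 000 → 1  (bit 0 = 1)
bits b7..b0 = 01011011 = 91

91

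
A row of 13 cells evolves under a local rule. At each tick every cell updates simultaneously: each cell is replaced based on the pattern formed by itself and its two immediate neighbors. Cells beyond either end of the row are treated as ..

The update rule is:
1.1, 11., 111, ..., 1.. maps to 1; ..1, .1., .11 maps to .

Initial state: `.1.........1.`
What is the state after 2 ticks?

tick 1: ..11111111..1
tick 2: 1..11111111..

1..11111111..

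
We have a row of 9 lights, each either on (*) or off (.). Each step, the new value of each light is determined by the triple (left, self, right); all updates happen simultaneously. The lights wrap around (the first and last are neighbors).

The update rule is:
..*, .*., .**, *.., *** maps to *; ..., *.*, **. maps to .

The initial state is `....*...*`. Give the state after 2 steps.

.****..**

*..***.**
.****..**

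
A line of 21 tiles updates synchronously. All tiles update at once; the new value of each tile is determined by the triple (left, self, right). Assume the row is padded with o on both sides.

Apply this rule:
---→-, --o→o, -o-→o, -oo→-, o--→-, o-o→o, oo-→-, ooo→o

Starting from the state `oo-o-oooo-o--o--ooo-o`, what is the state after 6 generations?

o-ooo-oo-oo-oo-o-o-o-
-o-o-o--o--o--ooooooo
oooooo-oo-oo-o-oooooo
ooooo-o--o--ooo-ooooo
oooo-oo-oo-o-o-o-oooo
ooo-o--o--ooooooo-ooo

ooo-o--o--ooooooo-ooo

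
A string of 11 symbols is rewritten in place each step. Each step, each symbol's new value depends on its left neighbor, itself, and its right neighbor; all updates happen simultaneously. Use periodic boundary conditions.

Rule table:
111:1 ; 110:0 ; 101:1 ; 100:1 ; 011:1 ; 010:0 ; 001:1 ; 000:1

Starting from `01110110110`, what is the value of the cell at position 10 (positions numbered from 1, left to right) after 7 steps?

1

11101101101
11011011011
10110110111
01101101111
11011011110
10110111101
01101111011
position 10 holds 1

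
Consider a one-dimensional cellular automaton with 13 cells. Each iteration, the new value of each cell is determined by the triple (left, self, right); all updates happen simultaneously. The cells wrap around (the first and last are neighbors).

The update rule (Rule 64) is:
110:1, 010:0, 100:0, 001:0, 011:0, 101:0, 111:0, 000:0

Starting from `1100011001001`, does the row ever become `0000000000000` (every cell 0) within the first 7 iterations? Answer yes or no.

0100001000000
0000000000000
all cells are 0 at iteration 2

yes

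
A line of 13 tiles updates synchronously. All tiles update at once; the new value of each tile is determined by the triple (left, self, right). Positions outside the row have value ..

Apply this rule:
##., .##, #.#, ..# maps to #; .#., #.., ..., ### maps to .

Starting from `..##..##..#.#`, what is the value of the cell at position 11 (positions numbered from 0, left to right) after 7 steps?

.

.###.###.#.#.
##.###.##.#..
####.#####...
#..###...#...
..##.#..#....
.####..#.....
##..#.#......
position 11 holds .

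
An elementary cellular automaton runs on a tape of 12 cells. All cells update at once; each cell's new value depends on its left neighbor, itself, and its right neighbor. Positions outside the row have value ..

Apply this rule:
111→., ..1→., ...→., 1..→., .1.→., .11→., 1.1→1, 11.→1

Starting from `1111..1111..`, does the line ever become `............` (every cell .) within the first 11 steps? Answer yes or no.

yes

...1.....1..
............
all cells are . at step 2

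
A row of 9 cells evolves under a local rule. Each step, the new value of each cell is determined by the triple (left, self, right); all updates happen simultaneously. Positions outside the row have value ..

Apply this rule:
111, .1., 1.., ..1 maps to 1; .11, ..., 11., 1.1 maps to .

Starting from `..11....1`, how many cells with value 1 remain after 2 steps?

.1..1..11
1111111..
count of 1: 7

7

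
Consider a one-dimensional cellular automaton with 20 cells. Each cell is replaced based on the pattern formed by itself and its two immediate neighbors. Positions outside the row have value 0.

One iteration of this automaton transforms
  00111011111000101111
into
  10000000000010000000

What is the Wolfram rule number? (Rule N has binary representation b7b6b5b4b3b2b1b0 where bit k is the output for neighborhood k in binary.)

position 3: 111 → 0  (bit 7 = 0)
position 4: 110 → 0  (bit 6 = 0)
position 5: 101 → 0  (bit 5 = 0)
position 11: 100 → 0  (bit 4 = 0)
position 2: 011 → 0  (bit 3 = 0)
position 14: 010 → 0  (bit 2 = 0)
position 1: 001 → 0  (bit 1 = 0)
position 0: 000 → 1  (bit 0 = 1)
bits b7..b0 = 00000001 = 1

1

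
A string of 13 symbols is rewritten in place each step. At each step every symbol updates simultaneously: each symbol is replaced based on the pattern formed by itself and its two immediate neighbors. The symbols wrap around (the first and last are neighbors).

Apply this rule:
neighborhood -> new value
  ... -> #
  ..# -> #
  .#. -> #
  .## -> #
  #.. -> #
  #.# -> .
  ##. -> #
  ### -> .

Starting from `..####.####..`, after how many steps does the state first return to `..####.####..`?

2

###..#.#..###
..####.####..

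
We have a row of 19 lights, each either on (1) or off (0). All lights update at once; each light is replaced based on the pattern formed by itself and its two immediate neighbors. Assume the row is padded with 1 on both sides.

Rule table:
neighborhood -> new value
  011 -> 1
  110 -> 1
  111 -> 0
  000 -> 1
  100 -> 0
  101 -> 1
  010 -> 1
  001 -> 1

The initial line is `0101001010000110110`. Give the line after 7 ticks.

1111011110111111111
0001110011100000000
0111010110101111111
1101111111111000000
0111000000001011111
1101011111111110000
0111110000000010111

0111110000000010111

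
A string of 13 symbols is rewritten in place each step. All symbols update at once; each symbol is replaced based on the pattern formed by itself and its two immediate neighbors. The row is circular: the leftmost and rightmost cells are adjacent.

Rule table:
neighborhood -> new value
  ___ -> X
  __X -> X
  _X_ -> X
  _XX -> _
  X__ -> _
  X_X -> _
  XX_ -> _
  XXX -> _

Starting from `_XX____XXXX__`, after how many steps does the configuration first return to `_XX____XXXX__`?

26

X___XXX_____X
__XX____XXXX_
XX___XXX_____
___XX____XXXX
_XX___XXX____
X___XX____XXX
__XX___XXX___
XX___XX____XX
___XX___XXX__
XXX___XX____X
____XX___XXX_
XXXX___XX____
_____XX___XXX
_XXXX___XX___
X_____XX___XX
__XXXX___XX__
XX_____XX___X
___XXXX___XX_
XXX_____XX___
____XXXX___XX
_XXX_____XX__
X____XXXX___X
__XXX_____XX_
XX____XXXX___
___XXX_____XX
_XX____XXXX__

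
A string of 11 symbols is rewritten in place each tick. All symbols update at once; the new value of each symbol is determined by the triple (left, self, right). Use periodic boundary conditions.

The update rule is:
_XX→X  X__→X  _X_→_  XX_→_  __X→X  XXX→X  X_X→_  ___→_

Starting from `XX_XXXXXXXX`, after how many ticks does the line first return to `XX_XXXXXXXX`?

22

X__XXXXXXXX
_XXXXXXXXXX
_XXXXXXXXX_
XXXXXXXXX_X
XXXXXXXX__X
XXXXXXX_XXX
XXXXXX__XXX
XXXXX_XXXXX
XXXX__XXXXX
XXX_XXXXXXX
XX__XXXXXXX
X_XXXXXXXXX
__XXXXXXXXX
XXXXXXXXXX_
XXXXXXXXX__
XXXXXXXX_XX
XXXXXXX__XX
XXXXXX_XXXX
XXXXX__XXXX
XXXX_XXXXXX
XXX__XXXXXX
XX_XXXXXXXX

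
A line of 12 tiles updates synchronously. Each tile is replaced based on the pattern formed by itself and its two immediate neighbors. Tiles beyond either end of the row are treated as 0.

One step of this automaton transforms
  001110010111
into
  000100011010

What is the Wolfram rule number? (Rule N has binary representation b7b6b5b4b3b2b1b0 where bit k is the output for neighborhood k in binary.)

position 3: 111 → 1  (bit 7 = 1)
position 4: 110 → 0  (bit 6 = 0)
position 8: 101 → 1  (bit 5 = 1)
position 5: 100 → 0  (bit 4 = 0)
position 2: 011 → 0  (bit 3 = 0)
position 7: 010 → 1  (bit 2 = 1)
position 1: 001 → 0  (bit 1 = 0)
position 0: 000 → 0  (bit 0 = 0)
bits b7..b0 = 10100100 = 164

164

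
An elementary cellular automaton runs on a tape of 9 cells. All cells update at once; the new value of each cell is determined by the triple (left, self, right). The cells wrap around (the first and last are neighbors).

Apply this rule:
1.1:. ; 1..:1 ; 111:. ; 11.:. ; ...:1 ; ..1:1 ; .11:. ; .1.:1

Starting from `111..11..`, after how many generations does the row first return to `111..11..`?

...11..11
111..11..

2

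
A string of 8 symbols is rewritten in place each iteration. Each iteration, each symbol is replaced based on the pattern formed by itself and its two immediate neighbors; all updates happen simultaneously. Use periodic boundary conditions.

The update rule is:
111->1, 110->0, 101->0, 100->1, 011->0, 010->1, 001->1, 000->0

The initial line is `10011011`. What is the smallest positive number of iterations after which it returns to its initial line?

01100001
00010011
10111100
10011011

4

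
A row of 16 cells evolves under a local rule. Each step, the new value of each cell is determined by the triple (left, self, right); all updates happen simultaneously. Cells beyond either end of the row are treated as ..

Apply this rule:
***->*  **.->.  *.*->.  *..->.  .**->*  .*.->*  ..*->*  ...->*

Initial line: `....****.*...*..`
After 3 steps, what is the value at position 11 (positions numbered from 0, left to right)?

*

step 1: *******..*.***.*
step 2: ******..**.**..*
step 3: *****..**..*..**
position 11 holds *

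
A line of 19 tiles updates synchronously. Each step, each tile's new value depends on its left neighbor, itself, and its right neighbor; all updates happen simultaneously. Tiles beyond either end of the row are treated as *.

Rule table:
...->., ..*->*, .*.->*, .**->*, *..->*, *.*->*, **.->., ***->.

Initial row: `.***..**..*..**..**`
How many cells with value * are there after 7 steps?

12

step 1: **..***.******.***.
step 2: ..***..**.....**..*
step 3: ***..***.*...**.***
step 4: ...***..***.**.**..
step 5: *.**..***..**.**.**
step 6: .**.***..***.**.**.
step 7: **.**..***..**.**.*
count of *: 12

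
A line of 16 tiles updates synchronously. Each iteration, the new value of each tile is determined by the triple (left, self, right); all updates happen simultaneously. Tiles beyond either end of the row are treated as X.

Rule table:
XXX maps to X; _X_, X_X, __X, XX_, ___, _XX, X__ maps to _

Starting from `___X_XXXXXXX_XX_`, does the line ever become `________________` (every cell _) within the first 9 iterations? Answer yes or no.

______XXXXX_____
_______XXX______
________X_______
________________
all cells are _ at iteration 4

yes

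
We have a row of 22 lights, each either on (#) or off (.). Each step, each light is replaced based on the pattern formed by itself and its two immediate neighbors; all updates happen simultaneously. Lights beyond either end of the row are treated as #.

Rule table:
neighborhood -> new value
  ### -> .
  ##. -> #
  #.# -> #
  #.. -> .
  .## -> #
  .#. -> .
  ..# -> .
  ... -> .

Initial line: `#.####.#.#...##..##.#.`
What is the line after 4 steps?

step 1: ###..##.#....##..###.#
step 2: ..#..###.....##..#.###
step 3: .....#.#.....##...##..
step 4: ......#......##...##..

......#......##...##..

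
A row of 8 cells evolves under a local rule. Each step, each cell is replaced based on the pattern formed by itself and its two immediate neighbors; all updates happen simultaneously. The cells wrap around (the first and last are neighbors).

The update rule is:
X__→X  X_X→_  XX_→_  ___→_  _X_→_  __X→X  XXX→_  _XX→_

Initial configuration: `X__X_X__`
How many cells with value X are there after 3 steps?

2

_XX___XX
___X_X__
__X___X_
count of X: 2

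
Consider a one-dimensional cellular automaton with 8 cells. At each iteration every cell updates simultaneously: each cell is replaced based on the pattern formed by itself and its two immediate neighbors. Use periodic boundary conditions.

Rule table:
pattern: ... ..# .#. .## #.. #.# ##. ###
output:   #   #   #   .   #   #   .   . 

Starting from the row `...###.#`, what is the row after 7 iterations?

iteration 1: ###...##
iteration 2: ...###..
iteration 3: ###...##  (repeats iteration 1; period 2)
iteration 7: ###...##

###...##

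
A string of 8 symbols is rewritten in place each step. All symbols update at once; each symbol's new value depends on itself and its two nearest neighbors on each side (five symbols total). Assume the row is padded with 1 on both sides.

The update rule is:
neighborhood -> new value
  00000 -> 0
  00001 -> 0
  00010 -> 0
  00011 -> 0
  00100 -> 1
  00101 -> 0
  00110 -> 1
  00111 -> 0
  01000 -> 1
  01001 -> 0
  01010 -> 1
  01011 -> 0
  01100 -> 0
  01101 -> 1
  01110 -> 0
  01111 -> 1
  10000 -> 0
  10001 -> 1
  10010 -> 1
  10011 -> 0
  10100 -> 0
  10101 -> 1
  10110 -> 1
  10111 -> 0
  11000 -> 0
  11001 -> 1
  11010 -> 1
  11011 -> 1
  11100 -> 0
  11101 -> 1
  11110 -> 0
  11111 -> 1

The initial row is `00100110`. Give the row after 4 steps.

11100111
10010011
01110001
10000100

10000100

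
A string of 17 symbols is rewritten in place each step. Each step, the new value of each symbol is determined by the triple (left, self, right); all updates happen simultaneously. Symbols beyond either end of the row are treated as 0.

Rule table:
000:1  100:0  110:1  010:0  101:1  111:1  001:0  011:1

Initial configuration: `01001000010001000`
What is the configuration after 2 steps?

step 1: 00000011000100011
step 2: 11111011010001011

11111011010001011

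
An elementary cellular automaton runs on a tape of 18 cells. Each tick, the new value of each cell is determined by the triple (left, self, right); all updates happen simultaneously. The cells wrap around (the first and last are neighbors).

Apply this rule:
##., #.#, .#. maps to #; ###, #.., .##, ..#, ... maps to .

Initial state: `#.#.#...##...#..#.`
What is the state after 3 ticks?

....#....#...#....

#####....#...#..##
....#....#...#....
....#....#...#....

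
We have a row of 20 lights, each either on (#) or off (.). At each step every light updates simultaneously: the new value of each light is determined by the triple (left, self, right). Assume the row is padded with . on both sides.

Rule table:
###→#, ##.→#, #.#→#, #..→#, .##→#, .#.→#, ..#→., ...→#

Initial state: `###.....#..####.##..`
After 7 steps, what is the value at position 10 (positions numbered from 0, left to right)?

#######.##.#########
####################
####################  (fixed point — unchanged through step 7)
position 10 holds #

#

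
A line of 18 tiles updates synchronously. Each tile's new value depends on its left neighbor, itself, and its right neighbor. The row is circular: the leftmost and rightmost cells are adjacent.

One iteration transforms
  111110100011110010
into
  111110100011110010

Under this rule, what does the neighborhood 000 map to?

0

At position 8 the neighborhood is 000; the next row has 0 there.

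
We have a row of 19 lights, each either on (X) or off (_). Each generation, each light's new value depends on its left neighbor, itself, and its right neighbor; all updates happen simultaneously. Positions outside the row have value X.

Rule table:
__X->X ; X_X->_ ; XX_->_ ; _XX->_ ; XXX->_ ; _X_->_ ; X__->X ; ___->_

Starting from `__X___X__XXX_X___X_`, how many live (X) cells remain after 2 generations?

XX_X_X_XX_____X_X__
_________X___X___XX
count of X: 4

4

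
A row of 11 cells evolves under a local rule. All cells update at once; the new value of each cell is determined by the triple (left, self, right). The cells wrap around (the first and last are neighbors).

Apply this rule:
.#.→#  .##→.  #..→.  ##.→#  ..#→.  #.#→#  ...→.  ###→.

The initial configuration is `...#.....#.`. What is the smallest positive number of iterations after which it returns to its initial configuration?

1

iteration 1: ...#.....#.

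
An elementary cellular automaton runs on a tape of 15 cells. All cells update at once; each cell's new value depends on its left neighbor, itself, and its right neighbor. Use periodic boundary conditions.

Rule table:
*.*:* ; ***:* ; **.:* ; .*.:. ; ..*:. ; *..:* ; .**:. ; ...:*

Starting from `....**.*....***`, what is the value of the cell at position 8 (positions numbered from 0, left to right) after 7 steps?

***..**.***..**
****..**.***..*
*****..**.***..
.*****..**.***.
..*****..**.***
*..*****..**.**
**..*****..**.*
position 8 holds *

*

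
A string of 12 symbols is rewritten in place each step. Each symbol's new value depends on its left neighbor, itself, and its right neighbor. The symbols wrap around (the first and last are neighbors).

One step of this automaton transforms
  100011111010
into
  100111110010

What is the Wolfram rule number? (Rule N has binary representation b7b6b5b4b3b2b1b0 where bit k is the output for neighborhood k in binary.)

position 5: 111 → 1  (bit 7 = 1)
position 8: 110 → 0  (bit 6 = 0)
position 9: 101 → 0  (bit 5 = 0)
position 1: 100 → 0  (bit 4 = 0)
position 4: 011 → 1  (bit 3 = 1)
position 0: 010 → 1  (bit 2 = 1)
position 3: 001 → 1  (bit 1 = 1)
position 2: 000 → 0  (bit 0 = 0)
bits b7..b0 = 10001110 = 142

142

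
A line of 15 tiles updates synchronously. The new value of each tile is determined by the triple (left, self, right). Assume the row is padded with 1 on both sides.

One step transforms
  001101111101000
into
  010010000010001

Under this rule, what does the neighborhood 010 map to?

At position 11 the neighborhood is 010; the next row has 0 there.

0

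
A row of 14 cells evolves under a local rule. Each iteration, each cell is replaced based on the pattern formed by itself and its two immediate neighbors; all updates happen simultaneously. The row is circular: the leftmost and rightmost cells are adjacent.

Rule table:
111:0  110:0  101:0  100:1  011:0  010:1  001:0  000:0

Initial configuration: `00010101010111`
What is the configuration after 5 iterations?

00010100010001

10010101010000
11010101011000
00010101000100
00010101100110
00010100010001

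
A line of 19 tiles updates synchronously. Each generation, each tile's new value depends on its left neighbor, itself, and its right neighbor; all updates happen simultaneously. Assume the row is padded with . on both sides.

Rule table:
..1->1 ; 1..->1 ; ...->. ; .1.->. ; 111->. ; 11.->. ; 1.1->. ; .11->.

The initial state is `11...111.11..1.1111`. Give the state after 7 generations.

....1......11.1.1.1

generation 1: ..1.1......11......
generation 2: .1...1....1..1.....
generation 3: 1.1.1.1..1.11.1....
generation 4: .......11......1...
generation 5: ......1..1....1.1..
generation 6: .....1.11.1..1...1.
generation 7: ....1......11.1.1.1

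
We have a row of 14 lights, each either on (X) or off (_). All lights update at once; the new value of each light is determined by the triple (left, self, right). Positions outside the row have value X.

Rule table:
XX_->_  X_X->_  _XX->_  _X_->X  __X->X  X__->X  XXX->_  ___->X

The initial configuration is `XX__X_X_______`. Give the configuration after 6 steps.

XX____________

step 1: __XXX_XXXXXXXX
step 2: XX____________
step 3: __XXXXXXXXXXXX
step 4: XX____________  (repeats step 2; period 2)
step 6: XX____________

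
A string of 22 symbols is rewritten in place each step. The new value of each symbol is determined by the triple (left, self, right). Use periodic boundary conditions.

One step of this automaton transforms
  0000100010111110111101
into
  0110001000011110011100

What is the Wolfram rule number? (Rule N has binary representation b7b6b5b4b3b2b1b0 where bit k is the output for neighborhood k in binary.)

position 11: 111 → 1  (bit 7 = 1)
position 14: 110 → 1  (bit 6 = 1)
position 9: 101 → 0  (bit 5 = 0)
position 0: 100 → 0  (bit 4 = 0)
position 10: 011 → 0  (bit 3 = 0)
position 4: 010 → 0  (bit 2 = 0)
position 3: 001 → 0  (bit 1 = 0)
position 1: 000 → 1  (bit 0 = 1)
bits b7..b0 = 11000001 = 193

193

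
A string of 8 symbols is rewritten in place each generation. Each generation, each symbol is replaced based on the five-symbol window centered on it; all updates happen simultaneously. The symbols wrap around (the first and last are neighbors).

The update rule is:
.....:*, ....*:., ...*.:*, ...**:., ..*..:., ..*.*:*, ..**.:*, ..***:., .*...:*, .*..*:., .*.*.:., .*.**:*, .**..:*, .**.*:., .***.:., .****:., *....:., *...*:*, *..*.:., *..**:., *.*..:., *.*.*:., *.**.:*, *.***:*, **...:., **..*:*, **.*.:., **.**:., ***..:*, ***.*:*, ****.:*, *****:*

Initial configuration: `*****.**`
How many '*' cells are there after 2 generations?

*****.*.
*.***..*
count of *: 5

5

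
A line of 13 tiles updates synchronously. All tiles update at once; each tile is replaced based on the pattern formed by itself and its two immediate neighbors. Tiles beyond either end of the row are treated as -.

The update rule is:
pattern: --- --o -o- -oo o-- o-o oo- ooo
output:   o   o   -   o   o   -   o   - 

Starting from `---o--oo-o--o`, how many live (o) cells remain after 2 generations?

generation 1: ooo-oooo--oo-
generation 2: o-o-o--oooooo
count of o: 9

9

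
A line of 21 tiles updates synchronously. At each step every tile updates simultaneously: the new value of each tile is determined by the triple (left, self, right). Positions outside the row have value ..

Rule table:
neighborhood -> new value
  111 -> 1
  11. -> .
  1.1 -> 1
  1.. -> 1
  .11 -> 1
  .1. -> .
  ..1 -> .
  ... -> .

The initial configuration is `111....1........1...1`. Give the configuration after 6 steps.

....1.1.1....1.......

step 1: 11.1....1........1...
step 2: 1.1.1....1........1..
step 3: .1.1.1....1........1.
step 4: ..1.1.1....1........1
step 5: ...1.1.1....1........
step 6: ....1.1.1....1.......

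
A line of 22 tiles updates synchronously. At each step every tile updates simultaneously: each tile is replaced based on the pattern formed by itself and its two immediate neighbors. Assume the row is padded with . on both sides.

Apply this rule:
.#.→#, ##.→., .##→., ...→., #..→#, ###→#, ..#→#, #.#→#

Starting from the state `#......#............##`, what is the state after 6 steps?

##....###..........#..
..#..#.#.#........###.
.##########......#.#.#
#.########.#....######
##.######.###..#.####.
..#.####.#.#.####.##.#

..#.####.#.#.####.##.#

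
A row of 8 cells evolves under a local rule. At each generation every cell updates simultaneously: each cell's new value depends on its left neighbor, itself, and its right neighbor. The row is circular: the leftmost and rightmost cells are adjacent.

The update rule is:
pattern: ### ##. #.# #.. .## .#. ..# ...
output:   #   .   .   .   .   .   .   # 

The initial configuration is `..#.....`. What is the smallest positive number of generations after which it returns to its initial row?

6

#...####
..#..###
......#.
#####...
.###..#.
..#.....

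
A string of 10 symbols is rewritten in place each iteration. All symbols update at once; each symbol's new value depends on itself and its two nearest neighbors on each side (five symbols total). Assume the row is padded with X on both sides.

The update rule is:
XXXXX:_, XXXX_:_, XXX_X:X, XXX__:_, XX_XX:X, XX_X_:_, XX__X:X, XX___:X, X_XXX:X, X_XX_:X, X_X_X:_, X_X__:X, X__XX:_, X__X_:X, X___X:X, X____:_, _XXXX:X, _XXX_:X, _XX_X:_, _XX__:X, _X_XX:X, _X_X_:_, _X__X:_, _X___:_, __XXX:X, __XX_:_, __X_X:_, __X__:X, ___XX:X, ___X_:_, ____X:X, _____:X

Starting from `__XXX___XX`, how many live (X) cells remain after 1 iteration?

8

X_XX_XXXXX
count of X: 8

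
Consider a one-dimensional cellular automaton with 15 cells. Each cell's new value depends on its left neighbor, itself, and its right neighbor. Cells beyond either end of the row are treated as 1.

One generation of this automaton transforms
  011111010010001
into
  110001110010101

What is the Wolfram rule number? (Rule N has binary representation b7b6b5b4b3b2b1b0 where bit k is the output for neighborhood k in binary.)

position 2: 111 → 0  (bit 7 = 0)
position 5: 110 → 1  (bit 6 = 1)
position 0: 101 → 1  (bit 5 = 1)
position 8: 100 → 0  (bit 4 = 0)
position 1: 011 → 1  (bit 3 = 1)
position 7: 010 → 1  (bit 2 = 1)
position 9: 001 → 0  (bit 1 = 0)
position 12: 000 → 1  (bit 0 = 1)
bits b7..b0 = 01101101 = 109

109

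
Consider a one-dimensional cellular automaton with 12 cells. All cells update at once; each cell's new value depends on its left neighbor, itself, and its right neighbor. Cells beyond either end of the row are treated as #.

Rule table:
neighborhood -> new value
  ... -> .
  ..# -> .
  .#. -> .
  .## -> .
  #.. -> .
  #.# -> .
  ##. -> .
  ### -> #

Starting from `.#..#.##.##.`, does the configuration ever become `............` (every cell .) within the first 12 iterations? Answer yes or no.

yes

............
all cells are . at iteration 1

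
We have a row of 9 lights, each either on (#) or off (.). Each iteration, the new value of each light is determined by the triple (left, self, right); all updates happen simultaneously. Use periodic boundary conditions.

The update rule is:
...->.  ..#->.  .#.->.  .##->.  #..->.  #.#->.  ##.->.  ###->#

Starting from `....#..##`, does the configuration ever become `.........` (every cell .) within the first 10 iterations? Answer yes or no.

.........
all cells are . at iteration 1

yes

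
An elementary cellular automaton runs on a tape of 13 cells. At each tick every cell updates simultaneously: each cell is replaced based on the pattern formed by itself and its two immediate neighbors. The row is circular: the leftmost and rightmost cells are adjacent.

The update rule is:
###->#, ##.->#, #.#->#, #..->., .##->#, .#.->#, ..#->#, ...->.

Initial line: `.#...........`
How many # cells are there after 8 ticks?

9

##...........
##..........#
##.........##
##........###
##.......####
##......#####
##.....######
##....#######
count of #: 9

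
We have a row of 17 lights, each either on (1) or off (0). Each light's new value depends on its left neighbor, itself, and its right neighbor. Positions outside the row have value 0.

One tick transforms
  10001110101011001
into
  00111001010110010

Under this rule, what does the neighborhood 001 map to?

1

At position 3 the neighborhood is 001; the next row has 1 there.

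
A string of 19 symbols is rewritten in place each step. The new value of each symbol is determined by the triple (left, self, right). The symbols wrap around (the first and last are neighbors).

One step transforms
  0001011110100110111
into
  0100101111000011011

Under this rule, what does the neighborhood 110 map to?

1

At position 8 the neighborhood is 110; the next row has 1 there.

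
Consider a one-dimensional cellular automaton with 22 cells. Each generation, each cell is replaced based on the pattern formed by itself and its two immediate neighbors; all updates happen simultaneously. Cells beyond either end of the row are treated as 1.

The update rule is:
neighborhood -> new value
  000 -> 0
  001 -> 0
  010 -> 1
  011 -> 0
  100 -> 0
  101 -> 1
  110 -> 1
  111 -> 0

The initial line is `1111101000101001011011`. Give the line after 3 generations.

0000001000001000011100

0000111000111001101100
0000001000001000110100
0000001000001000011100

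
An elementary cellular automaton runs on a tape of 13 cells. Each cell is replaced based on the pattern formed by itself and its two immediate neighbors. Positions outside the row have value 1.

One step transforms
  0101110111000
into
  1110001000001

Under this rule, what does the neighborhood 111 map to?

At position 4 the neighborhood is 111; the next row has 0 there.

0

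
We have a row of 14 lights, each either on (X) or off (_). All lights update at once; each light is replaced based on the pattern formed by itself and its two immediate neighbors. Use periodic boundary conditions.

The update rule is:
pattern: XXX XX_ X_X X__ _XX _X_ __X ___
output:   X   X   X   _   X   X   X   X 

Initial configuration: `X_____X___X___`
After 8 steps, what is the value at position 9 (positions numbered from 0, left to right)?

X

X_XXXXX_XXX_XX
XXXXXXXXXXXXXX
XXXXXXXXXXXXXX  (fixed point — unchanged through step 8)
position 9 holds X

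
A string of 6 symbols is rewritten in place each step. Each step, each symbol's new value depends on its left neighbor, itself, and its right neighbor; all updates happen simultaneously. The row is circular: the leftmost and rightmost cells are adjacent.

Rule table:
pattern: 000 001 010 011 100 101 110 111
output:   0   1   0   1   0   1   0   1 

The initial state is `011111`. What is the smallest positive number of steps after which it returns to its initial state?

111110
111101
111011
110111
101111
011111

6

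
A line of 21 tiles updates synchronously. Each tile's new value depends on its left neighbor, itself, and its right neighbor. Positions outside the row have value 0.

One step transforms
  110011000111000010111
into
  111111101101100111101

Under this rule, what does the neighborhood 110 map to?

1

At position 1 the neighborhood is 110; the next row has 1 there.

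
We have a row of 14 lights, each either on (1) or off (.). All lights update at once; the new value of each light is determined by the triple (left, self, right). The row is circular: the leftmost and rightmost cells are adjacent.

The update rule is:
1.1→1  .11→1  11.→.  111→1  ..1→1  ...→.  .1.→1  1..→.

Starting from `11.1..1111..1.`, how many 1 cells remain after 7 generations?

1.11.1111..111
.11.1111..1111
11.1111..1111.
1.1111..1111.1
.1111..1111.11
1111..1111.11.
111..1111.11.1
count of 1: 10

10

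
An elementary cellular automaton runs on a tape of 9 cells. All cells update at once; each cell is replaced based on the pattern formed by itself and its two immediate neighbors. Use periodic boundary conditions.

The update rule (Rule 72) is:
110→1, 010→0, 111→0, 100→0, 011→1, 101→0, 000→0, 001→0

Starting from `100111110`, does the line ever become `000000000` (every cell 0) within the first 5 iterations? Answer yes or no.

yes

000100010
000000000
all cells are 0 at iteration 2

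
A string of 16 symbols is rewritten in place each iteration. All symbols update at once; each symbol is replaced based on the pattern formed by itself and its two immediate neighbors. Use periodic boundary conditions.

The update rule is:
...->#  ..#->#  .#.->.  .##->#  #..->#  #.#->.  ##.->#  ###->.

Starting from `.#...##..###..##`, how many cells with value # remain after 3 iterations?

..########.#####
###......#.#...#
..#######...####
count of #: 11

11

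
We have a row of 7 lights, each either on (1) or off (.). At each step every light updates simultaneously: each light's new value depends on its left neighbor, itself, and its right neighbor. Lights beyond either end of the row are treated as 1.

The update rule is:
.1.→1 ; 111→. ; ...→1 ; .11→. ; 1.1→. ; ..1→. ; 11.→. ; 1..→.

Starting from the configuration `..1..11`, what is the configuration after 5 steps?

..1....

step 1: ..1....
step 2: ..1.11.
step 3: ..1....  (repeats step 1; period 2)
step 5: ..1....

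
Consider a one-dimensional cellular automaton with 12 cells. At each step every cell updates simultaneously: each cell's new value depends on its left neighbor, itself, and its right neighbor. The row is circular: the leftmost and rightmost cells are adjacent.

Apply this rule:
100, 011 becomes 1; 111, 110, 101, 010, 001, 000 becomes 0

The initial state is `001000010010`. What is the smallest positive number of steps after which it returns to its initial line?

12

000100001001
100010000100
010001000010
001000100001
100100010000
010010001000
001001000100
000100100010
000010010001
100001001000
010000100100
001000010010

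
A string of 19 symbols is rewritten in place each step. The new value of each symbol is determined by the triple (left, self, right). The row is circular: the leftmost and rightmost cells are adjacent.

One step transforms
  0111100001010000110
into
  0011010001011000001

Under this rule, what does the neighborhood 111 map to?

1

At position 2 the neighborhood is 111; the next row has 1 there.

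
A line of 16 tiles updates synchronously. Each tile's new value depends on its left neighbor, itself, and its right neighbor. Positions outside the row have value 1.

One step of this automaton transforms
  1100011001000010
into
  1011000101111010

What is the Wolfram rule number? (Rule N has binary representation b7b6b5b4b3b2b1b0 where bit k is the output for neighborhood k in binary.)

149

position 0: 111 → 1  (bit 7 = 1)
position 1: 110 → 0  (bit 6 = 0)
position 15: 101 → 0  (bit 5 = 0)
position 2: 100 → 1  (bit 4 = 1)
position 5: 011 → 0  (bit 3 = 0)
position 9: 010 → 1  (bit 2 = 1)
position 4: 001 → 0  (bit 1 = 0)
position 3: 000 → 1  (bit 0 = 1)
bits b7..b0 = 10010101 = 149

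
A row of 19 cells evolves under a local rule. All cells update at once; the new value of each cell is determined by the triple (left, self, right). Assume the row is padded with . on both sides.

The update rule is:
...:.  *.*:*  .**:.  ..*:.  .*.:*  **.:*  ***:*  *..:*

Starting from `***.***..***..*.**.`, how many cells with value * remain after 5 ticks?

10

.***.***..***.**.**
..***.***..***.**.*
...***.***..***.***
....***.***..***.**
.....***.***..***.*
count of *: 10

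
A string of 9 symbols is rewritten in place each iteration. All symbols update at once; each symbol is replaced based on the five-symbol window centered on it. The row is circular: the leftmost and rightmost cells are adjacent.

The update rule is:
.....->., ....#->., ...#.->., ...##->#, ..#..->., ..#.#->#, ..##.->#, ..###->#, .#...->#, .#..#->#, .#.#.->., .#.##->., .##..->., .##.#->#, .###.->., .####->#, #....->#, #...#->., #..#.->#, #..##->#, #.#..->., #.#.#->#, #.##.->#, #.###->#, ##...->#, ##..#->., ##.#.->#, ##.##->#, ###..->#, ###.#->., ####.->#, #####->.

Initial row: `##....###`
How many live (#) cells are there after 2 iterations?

6

####.###.
###.##..#
count of #: 6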